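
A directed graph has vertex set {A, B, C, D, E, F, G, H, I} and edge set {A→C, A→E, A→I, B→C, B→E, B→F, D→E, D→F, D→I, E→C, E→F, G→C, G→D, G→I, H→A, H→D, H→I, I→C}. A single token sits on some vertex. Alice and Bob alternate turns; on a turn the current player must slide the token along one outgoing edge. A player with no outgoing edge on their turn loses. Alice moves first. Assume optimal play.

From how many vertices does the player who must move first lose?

Build the W/L table. Terminal = L. A non-terminal position is W if it has a move to some L; otherwise it is L.
Every edge goes from a vertex to one that appears earlier in the order C, F, E, I, D, A, G, B, H, so processing vertices in that order labels each vertex after all of its successors.
C: no outgoing edge → L
F: no outgoing edge → L
E: reaches L-position F → W
I: reaches L-position C → W
D: reaches L-position F → W
A: reaches L-position C → W
G: reaches L-position C → W
B: reaches L-position F → W
H: only reaches A(W), D(W), I(W), all W → L
The L vertices are C, F, H; that is 3 in all.

3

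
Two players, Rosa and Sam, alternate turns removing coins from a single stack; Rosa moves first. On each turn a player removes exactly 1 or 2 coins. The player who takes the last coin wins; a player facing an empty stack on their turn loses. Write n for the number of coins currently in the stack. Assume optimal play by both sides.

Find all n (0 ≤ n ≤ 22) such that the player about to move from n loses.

Build the W/L table. Terminal = L. A non-terminal position is W if it has a move to some L; otherwise it is L.
n=0: no move → L
n=1: →0(L), so W
n=2: →0(L), so W
n=3: →2(W), 1(W) — all W, so L
n=4: →3(L), so W
n=5: →3(L), so W
n=6: →5(W), 4(W) — all W, so L
n=7: →6(L), so W
n=8: →6(L), so W
n=9: →8(W), 7(W) — all W, so L
n=10: →9(L), so W
n=11: →9(L), so W
n=12: →11(W), 10(W) — all W, so L
n=13: →12(L), so W
n=14: →12(L), so W
n=15: →14(W), 13(W) — all W, so L
n=16: →15(L), so W
n=17: →15(L), so W
n=18: →17(W), 16(W) — all W, so L
n=19: →18(L), so W
n=20: →18(L), so W
n=21: →20(W), 19(W) — all W, so L
n=22: →21(L), so W
The losing starting values of n are exactly the entries labelled L in this table (8 of them).

0, 3, 6, 9, 12, 15, 18, 21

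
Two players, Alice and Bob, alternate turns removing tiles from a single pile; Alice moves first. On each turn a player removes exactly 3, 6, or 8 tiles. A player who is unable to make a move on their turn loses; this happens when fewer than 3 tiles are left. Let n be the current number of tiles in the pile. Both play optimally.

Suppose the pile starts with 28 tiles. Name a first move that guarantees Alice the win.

Remove 6, leaving 22.

Compute win/loss labels from the base case upward. A position with no move is L. Any other position is W if it can reach an L in one move, else L.
n=0: no move → L
n=1: no move → L
n=2: no move → L
n=3: →0(L), so W
n=4: →1(L), so W
n=5: →2(L), so W
n=6: →0(L), so W
n=7: →1(L), so W
n=8: →2(L), so W
n=9: →1(L), so W
n=10: →2(L), so W
n=11: →8(W), 5(W), 3(W) — all W, so L
n=12: →9(W), 6(W), 4(W) — all W, so L
n=13: →10(W), 7(W), 5(W) — all W, so L
n=14: →11(L), so W
n=15: →12(L), so W
n=16: →13(L), so W
n=17: →11(L), so W
n=18: →12(L), so W
n=19: →13(L), so W
n=20: →12(L), so W
n=21: →13(L), so W
n=22: →19(W), 16(W), 14(W) — all W, so L
n=23: →20(W), 17(W), 15(W) — all W, so L
n=24: →21(W), 18(W), 16(W) — all W, so L
n=25: →22(L), so W
n=26: →23(L), so W
n=27: →24(L), so W
n=28: →22(L), so W
From 28, the L positions reachable in one move are: 22.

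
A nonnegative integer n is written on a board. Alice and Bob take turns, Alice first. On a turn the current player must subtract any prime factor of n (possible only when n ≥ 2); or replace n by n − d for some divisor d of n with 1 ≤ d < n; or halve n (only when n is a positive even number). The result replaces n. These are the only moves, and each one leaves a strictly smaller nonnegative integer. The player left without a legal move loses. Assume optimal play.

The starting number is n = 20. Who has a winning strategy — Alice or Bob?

Compute win/loss labels from the base case upward. A position with no move is L. Any other position is W if it can reach an L in one move, else L.
n=0: no move → L
n=1: no move → L
n=2: →0(L), so W
n=3: →0(L), so W
n=4: →2(W), 3(W) — all W, so L
n=5: →0(L), so W
n=6: →4(L), so W
n=7: →0(L), so W
n=8: →4(L), so W
n=9: →6(W), 8(W) — all W, so L
n=10: →9(L), so W
n=11: →0(L), so W
n=12: →9(L), so W
n=13: →0(L), so W
n=14: →7(W), 12(W), 13(W) — all W, so L
n=15: →14(L), so W
n=16: →14(L), so W
n=17: →0(L), so W
n=18: →9(L), so W
n=19: →0(L), so W
n=20: →10(W), 15(W), 16(W), 18(W), 19(W) — all W, so L
The starting position 20 is L: whatever Alice does, the opponent receives a W position.

Bob wins.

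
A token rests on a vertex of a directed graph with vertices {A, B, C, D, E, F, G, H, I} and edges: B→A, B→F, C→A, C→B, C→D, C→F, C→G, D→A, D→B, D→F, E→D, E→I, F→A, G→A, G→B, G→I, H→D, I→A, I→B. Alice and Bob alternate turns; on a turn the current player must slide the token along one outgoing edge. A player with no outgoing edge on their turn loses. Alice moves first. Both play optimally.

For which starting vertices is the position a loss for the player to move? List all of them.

A, E, H

Classify positions by backward induction: terminal positions (no move available) are L. From any other position, the mover wins iff some move reaches an L.
Every edge goes from a vertex to one that appears earlier in the order A, F, B, I, D, E, H, G, C, so processing vertices in that order labels each vertex after all of its successors.
A: no outgoing edge → L
F: can move to A, which is L ⇒ W
B: can move to A, which is L ⇒ W
I: can move to A, which is L ⇒ W
D: can move to A, which is L ⇒ W
E: moves to D(W), I(W); every one is W ⇒ L
H: the only move is to D(W), a W ⇒ L
G: can move to A, which is L ⇒ W
C: can move to A, which is L ⇒ W
Reading off the rows marked L gives the requested list; there are 3 such vertices.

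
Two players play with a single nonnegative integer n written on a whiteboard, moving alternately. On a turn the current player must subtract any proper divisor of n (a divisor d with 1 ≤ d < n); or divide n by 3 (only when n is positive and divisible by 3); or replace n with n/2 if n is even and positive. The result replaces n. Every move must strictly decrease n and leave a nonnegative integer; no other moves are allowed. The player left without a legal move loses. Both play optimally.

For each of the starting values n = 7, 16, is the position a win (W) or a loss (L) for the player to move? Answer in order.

7: L, 16: W

Compute win/loss labels from the base case upward. A position with no move is L. Any other position is W if it can reach an L in one move, else L.
n=0: no move → L
n=1: no move → L
n=2: W (go to 1, an L position)
n=3: W (go to 1, an L position)
n=4: L (options 2(W), 3(W) are all W)
n=5: W (go to 4, an L position)
n=6: W (go to 4, an L position)
n=7: L (sole option 6(W) is W)
n=8: W (go to 4, an L position)
n=9: L (options 3(W), 6(W), 8(W) are all W)
n=10: W (go to 9, an L position)
n=11: L (sole option 10(W) is W)
n=12: W (go to 4, an L position)
n=13: L (sole option 12(W) is W)
n=14: W (go to 7, an L position)
n=15: L (options 5(W), 10(W), 12(W), 14(W) are all W)
n=16: W (go to 15, an L position)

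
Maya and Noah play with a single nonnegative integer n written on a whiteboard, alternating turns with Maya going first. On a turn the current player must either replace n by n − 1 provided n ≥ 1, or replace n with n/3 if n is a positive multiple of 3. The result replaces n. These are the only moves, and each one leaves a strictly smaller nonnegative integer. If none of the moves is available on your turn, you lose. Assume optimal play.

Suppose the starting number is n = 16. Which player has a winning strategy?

Maya wins.

Classify positions by backward induction: terminal positions (no move available) are L. From any other position, the mover wins iff some move reaches an L.
n=0: no move → L
n=1: W (go to 0, an L position)
n=2: L (sole option 1(W) is W)
n=3: W (go to 2, an L position)
n=4: L (sole option 3(W) is W)
n=5: W (go to 4, an L position)
n=6: W (go to 2, an L position)
n=7: L (sole option 6(W) is W)
n=8: W (go to 7, an L position)
n=9: L (options 3(W), 8(W) are all W)
n=10: W (go to 9, an L position)
n=11: L (sole option 10(W) is W)
n=12: W (go to 4, an L position)
n=13: L (sole option 12(W) is W)
n=14: W (go to 13, an L position)
n=15: L (options 5(W), 14(W) are all W)
n=16: W (go to 15, an L position)
The starting position 16 is W: Maya should move to 15, handing over an L position.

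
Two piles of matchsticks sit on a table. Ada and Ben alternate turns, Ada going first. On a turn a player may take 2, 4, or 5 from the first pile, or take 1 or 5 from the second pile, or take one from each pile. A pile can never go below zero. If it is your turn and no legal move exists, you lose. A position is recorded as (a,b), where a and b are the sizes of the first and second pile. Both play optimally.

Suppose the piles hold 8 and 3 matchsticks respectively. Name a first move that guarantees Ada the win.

Label each position W (a win for the player to move) or L (a loss). A position with no legal move is L; any other position is W exactly when some move reaches an L, and L when every move reaches a W.
No move ever increases a pile, so every position that can arise here has a ≤ 8 and b ≤ 3; it is enough to label the cells with 0 ≤ a ≤ 8 and 0 ≤ b ≤ 3.
Every move lowers a or b (never raises either), so fill the grid row by row in increasing a, and left to right within a row: each cell's successors are then already labelled.
      b=0  b=1  b=2  b=3
a=0:    L    W    L    W
a=1:    L    W    L    W
a=2:    W    W    W    W
a=3:    W    L    W    L
a=4:    W    L    W    L
a=5:    W    W    W    W
a=6:    W    W    W    W
a=7:    L    W    L    W
a=8:    L    W    L    W
Cells with no legal move (terminal, hence L): (0,0), (1,0).
The remaining L cells, each justified by listing all of its moves:
(0,2): L (sole option (0,1)(W) is W)
(1,2): L (options (1,1)(W), (0,1)(W) are all W)
(3,1): L (options (1,1)(W), (3,0)(W), (2,0)(W) are all W)
(3,3): L (options (1,3)(W), (3,2)(W), (2,2)(W) are all W)
(4,1): L (options (2,1)(W), (0,1)(W), (4,0)(W), (3,0)(W) are all W)
(4,3): L (options (2,3)(W), (0,3)(W), (4,2)(W), (3,2)(W) are all W)
(7,0): L (options (5,0)(W), (3,0)(W), (2,0)(W) are all W)
(7,2): L (options (5,2)(W), (3,2)(W), (2,2)(W), (7,1)(W), (6,1)(W) are all W)
(8,0): L (options (6,0)(W), (4,0)(W), (3,0)(W) are all W)
(8,2): L (options (6,2)(W), (4,2)(W), (3,2)(W), (8,1)(W), (7,1)(W) are all W)
Every other cell has at least one move into one of the L cells above, so it is W.
From (8,3), the L positions reachable in one move are: (4,3), (3,3), (8,2), (7,2). Any move reaching one of these is winning.

Move to (4,3).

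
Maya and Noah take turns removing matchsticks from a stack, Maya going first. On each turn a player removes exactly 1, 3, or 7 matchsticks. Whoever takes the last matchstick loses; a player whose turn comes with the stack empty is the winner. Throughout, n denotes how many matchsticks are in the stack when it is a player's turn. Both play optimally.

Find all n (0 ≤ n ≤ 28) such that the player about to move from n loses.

1, 3, 5, 7, 9, 11, 13, 15, 17, 19, 21, 23, 25, 27

Use the standard recursion: the mover wins at a terminal position; elsewhere, the mover wins exactly when some move hands the opponent an L position.
n=0: no move; the opponent has just taken the last matchstick and therefore loses → W
n=1: the only move is to 0(W), a W ⇒ L
n=2: can move to 1, which is L ⇒ W
n=3: moves to 2(W), 0(W); every one is W ⇒ L
n=4: can move to 3, which is L ⇒ W
n=5: moves to 4(W), 2(W); every one is W ⇒ L
n=6: can move to 5, which is L ⇒ W
n=7: moves to 6(W), 4(W), 0(W); every one is W ⇒ L
n=8: can move to 7, which is L ⇒ W
n=9: moves to 8(W), 6(W), 2(W); every one is W ⇒ L
n=10: can move to 9, which is L ⇒ W
n=11: moves to 10(W), 8(W), 4(W); every one is W ⇒ L
n=12: can move to 11, which is L ⇒ W
n=13: moves to 12(W), 10(W), 6(W); every one is W ⇒ L
n=14: can move to 13, which is L ⇒ W
n=15: moves to 14(W), 12(W), 8(W); every one is W ⇒ L
n=16: can move to 15, which is L ⇒ W
n=17: moves to 16(W), 14(W), 10(W); every one is W ⇒ L
n=18: can move to 17, which is L ⇒ W
n=19: moves to 18(W), 16(W), 12(W); every one is W ⇒ L
n=20: can move to 19, which is L ⇒ W
n=21: moves to 20(W), 18(W), 14(W); every one is W ⇒ L
n=22: can move to 21, which is L ⇒ W
n=23: moves to 22(W), 20(W), 16(W); every one is W ⇒ L
n=24: can move to 23, which is L ⇒ W
n=25: moves to 24(W), 22(W), 18(W); every one is W ⇒ L
n=26: can move to 25, which is L ⇒ W
n=27: moves to 26(W), 24(W), 20(W); every one is W ⇒ L
n=28: can move to 27, which is L ⇒ W
Reading off the rows marked L gives the requested list; there are 14 such values of n.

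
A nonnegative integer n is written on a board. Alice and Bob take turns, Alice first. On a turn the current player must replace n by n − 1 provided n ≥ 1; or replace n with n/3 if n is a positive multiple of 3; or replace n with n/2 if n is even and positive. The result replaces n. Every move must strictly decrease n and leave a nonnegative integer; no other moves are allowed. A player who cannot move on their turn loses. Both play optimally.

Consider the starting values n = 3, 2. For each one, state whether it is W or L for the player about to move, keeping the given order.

Compute win/loss labels from the base case upward. A position with no move is L. Any other position is W if it can reach an L in one move, else L.
n=0: no move → L
n=1: W (go to 0, an L position)
n=2: L (sole option 1(W) is W)
n=3: W (go to 2, an L position)

3: W, 2: L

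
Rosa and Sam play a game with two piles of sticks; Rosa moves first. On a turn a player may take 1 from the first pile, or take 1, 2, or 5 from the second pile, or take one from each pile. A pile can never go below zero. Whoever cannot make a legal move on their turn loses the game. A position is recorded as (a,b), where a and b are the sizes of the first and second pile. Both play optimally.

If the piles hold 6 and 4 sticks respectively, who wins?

Sam wins.

Positions with no move are L. A position that does have a move is losing for the player to move precisely when every available move leads to a winning position for the opponent. Fill in the labels:
No move ever increases a pile, so every position that can arise here has a ≤ 6 and b ≤ 4; it is enough to label the cells with 0 ≤ a ≤ 6 and 0 ≤ b ≤ 4.
Every move lowers a or b (never raises either), so fill the grid row by row in increasing a, and left to right within a row: each cell's successors are then already labelled.
      b=0  b=1  b=2  b=3  b=4
a=0:    L    W    W    L    W
a=1:    W    W    L    W    W
a=2:    L    W    W    W    L
a=3:    W    W    L    W    W
a=4:    L    W    W    W    L
a=5:    W    W    L    W    W
a=6:    L    W    W    W    L
Cells with no legal move (terminal, hence L): (0,0).
The remaining L cells, each justified by listing all of its moves:
(0,3): only reaches (0,2)(W), (0,1)(W), all W → L
(1,2): only reaches (0,2)(W), (1,1)(W), (1,0)(W), (0,1)(W), all W → L
(2,0): only reaches (1,0)(W), which is W → L
(2,4): only reaches (1,4)(W), (2,3)(W), (2,2)(W), (1,3)(W), all W → L
(3,2): only reaches (2,2)(W), (3,1)(W), (3,0)(W), (2,1)(W), all W → L
(4,0): only reaches (3,0)(W), which is W → L
(4,4): only reaches (3,4)(W), (4,3)(W), (4,2)(W), (3,3)(W), all W → L
(5,2): only reaches (4,2)(W), (5,1)(W), (5,0)(W), (4,1)(W), all W → L
(6,0): only reaches (5,0)(W), which is W → L
(6,4): only reaches (5,4)(W), (6,3)(W), (6,2)(W), (5,3)(W), all W → L
Every other cell has at least one move into one of the L cells above, so it is W.
Every move from (6,4) reaches a W position, so the mover loses.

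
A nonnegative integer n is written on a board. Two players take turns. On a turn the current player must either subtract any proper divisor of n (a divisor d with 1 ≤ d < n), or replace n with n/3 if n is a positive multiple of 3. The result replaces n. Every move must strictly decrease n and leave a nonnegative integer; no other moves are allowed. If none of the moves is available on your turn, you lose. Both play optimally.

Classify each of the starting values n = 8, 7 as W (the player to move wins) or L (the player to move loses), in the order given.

Positions with no move are L. A position that does have a move is losing for the player to move precisely when every available move leads to a winning position for the opponent. Fill in the labels:
n=0: no move → L
n=1: no move → L
n=2: →1(L), so W
n=3: →1(L), so W
n=4: →2(W), 3(W) — all W, so L
n=5: →4(L), so W
n=6: →4(L), so W
n=7: →6(W) only, which is W, so L
n=8: →4(L), so W

8: W, 7: L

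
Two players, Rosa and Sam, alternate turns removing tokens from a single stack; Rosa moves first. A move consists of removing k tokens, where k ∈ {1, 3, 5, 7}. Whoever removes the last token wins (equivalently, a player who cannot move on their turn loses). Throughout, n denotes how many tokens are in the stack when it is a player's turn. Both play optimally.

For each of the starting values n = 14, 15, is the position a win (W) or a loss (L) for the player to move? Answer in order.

Compute win/loss labels from the base case upward. A position with no move is L. Any other position is W if it can reach an L in one move, else L.
n=0: no move → L
n=1: reaches L-position 0 → W
n=2: only reaches 1(W), which is W → L
n=3: reaches L-position 2 → W
n=4: only reaches 3(W), 1(W), all W → L
n=5: reaches L-position 4 → W
n=6: only reaches 5(W), 3(W), 1(W), all W → L
n=7: reaches L-position 6 → W
n=8: only reaches 7(W), 5(W), 3(W), 1(W), all W → L
n=9: reaches L-position 8 → W
n=10: only reaches 9(W), 7(W), 5(W), 3(W), all W → L
n=11: reaches L-position 10 → W
n=12: only reaches 11(W), 9(W), 7(W), 5(W), all W → L
n=13: reaches L-position 12 → W
n=14: only reaches 13(W), 11(W), 9(W), 7(W), all W → L
n=15: reaches L-position 14 → W

14: L, 15: W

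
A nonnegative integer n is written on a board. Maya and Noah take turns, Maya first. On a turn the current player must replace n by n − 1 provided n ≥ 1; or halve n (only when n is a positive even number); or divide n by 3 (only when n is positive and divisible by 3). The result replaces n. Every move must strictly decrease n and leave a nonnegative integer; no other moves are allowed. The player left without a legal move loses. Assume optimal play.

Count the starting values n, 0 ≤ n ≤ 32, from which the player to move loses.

13

Work bottom-up. With no move the player to move loses. Otherwise the position is W if at least one move leads to an L position for the opponent, and L if every move leads to a W.
n=0: no move → L
n=1: →0(L), so W
n=2: →1(W) only, which is W, so L
n=3: →2(L), so W
n=4: →2(L), so W
n=5: →4(W) only, which is W, so L
n=6: →2(L), so W
n=7: →6(W) only, which is W, so L
n=8: →7(L), so W
n=9: →3(W), 8(W) — all W, so L
n=10: →5(L), so W
n=11: →10(W) only, which is W, so L
n=12: →11(L), so W
n=13: →12(W) only, which is W, so L
n=14: →7(L), so W
n=15: →5(L), so W
n=16: →8(W), 15(W) — all W, so L
n=17: →16(L), so W
n=18: →9(L), so W
n=19: →18(W) only, which is W, so L
n=20: →19(L), so W
n=21: →7(L), so W
n=22: →11(L), so W
n=23: →22(W) only, which is W, so L
n=24: →23(L), so W
n=25: →24(W) only, which is W, so L
n=26: →13(L), so W
n=27: →9(L), so W
n=28: →14(W), 27(W) — all W, so L
n=29: →28(L), so W
n=30: →10(W), 15(W), 29(W) — all W, so L
n=31: →30(L), so W
n=32: →16(L), so W
L entries with 0 ≤ n ≤ 32: n = 0, 2, 5, 7, 9, 11, 13, 16, 19, 23, 25, 28, 30; that makes 13.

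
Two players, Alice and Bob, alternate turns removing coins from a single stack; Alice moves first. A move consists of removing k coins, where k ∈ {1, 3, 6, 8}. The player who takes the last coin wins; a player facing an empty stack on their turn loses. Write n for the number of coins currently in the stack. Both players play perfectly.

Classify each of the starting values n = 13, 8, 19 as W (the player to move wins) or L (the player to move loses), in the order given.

Build the W/L table. Terminal = L. A non-terminal position is W if it has a move to some L; otherwise it is L.
n=0: no move → L
n=1: →0(L), so W
n=2: →1(W) only, which is W, so L
n=3: →2(L), so W
n=4: →3(W), 1(W) — all W, so L
n=5: →4(L), so W
n=6: →0(L), so W
n=7: →4(L), so W
n=8: →2(L), so W
n=9: →8(W), 6(W), 3(W), 1(W) — all W, so L
n=10: →9(L), so W
n=11: →10(W), 8(W), 5(W), 3(W) — all W, so L
n=12: →11(L), so W
n=13: →12(W), 10(W), 7(W), 5(W) — all W, so L
n=14: →13(L), so W
n=15: →9(L), so W
n=16: →13(L), so W
n=17: →11(L), so W
n=18: →17(W), 15(W), 12(W), 10(W) — all W, so L
n=19: →18(L), so W

13: L, 8: W, 19: W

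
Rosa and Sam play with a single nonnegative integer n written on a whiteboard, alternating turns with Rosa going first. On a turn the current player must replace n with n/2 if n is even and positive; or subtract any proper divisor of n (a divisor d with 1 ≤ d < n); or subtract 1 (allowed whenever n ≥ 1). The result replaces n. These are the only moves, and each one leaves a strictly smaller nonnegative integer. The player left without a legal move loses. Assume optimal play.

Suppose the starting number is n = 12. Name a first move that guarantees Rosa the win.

Move to 9.

Work bottom-up. With no move the player to move loses. Otherwise the position is W if at least one move leads to an L position for the opponent, and L if every move leads to a W.
n=0: no move → L
n=1: →0(L), so W
n=2: →1(W) only, which is W, so L
n=3: →2(L), so W
n=4: →2(L), so W
n=5: →4(W) only, which is W, so L
n=6: →5(L), so W
n=7: →6(W) only, which is W, so L
n=8: →7(L), so W
n=9: →6(W), 8(W) — all W, so L
n=10: →5(L), so W
n=11: →10(W) only, which is W, so L
n=12: →9(L), so W
From 12, the L positions reachable in one move are: 9, 11. Any move reaching one of these is winning.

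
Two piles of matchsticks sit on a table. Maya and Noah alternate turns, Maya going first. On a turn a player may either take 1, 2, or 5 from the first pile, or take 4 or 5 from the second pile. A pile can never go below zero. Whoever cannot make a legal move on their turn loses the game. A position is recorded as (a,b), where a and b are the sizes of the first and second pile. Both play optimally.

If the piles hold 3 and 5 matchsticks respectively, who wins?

Maya wins.

Use the standard recursion: the mover loses at a terminal position; elsewhere, the mover wins exactly when some move hands the opponent an L position.
No move ever increases a pile, so every position that can arise here has a ≤ 3 and b ≤ 5; it is enough to label the cells with 0 ≤ a ≤ 3 and 0 ≤ b ≤ 5.
Every move lowers a or b (never raises either), so fill the grid row by row in increasing a, and left to right within a row: each cell's successors are then already labelled.
      b=0  b=1  b=2  b=3  b=4  b=5
a=0:    L    L    L    L    W    W
a=1:    W    W    W    W    L    L
a=2:    W    W    W    W    W    W
a=3:    L    L    L    L    W    W
Cells with no legal move (terminal, hence L): (0,0), (0,1), (0,2), (0,3).
The remaining L cells, each justified by listing all of its moves:
(1,4): →(0,4)(W), (1,0)(W) — all W, so L
(1,5): →(0,5)(W), (1,1)(W), (1,0)(W) — all W, so L
(3,0): →(2,0)(W), (1,0)(W) — all W, so L
(3,1): →(2,1)(W), (1,1)(W) — all W, so L
(3,2): →(2,2)(W), (1,2)(W) — all W, so L
(3,3): →(2,3)(W), (1,3)(W) — all W, so L
Every other cell has at least one move into one of the L cells above, so it is W.
From (3,5) Maya can move to (1,5), reaching an L position.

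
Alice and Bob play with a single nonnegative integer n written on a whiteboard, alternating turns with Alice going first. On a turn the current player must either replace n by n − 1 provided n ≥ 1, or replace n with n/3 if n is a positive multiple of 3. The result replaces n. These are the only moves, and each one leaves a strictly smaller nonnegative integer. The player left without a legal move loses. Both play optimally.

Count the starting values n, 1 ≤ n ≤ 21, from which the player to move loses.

9

Compute win/loss labels from the base case upward. A position with no move is L. Any other position is W if it can reach an L in one move, else L.
n=0: no move → L
n=1: can move to 0, which is L ⇒ W
n=2: the only move is to 1(W), a W ⇒ L
n=3: can move to 2, which is L ⇒ W
n=4: the only move is to 3(W), a W ⇒ L
n=5: can move to 4, which is L ⇒ W
n=6: can move to 2, which is L ⇒ W
n=7: the only move is to 6(W), a W ⇒ L
n=8: can move to 7, which is L ⇒ W
n=9: moves to 3(W), 8(W); every one is W ⇒ L
n=10: can move to 9, which is L ⇒ W
n=11: the only move is to 10(W), a W ⇒ L
n=12: can move to 4, which is L ⇒ W
n=13: the only move is to 12(W), a W ⇒ L
n=14: can move to 13, which is L ⇒ W
n=15: moves to 5(W), 14(W); every one is W ⇒ L
n=16: can move to 15, which is L ⇒ W
n=17: the only move is to 16(W), a W ⇒ L
n=18: can move to 17, which is L ⇒ W
n=19: the only move is to 18(W), a W ⇒ L
n=20: can move to 19, which is L ⇒ W
n=21: can move to 7, which is L ⇒ W
L entries with 1 ≤ n ≤ 21 (n=0 is outside the asked range and is not counted): n = 2, 4, 7, 9, 11, 13, 15, 17, 19; that makes 9.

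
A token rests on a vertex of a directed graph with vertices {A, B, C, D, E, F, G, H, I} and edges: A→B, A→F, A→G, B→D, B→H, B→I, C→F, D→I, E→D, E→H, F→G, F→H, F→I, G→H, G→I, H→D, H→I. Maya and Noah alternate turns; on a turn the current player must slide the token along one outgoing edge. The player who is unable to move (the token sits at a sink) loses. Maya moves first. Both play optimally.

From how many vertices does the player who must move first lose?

4

Build the W/L table. Terminal = L. A non-terminal position is W if it has a move to some L; otherwise it is L.
Every edge goes from a vertex to one that appears earlier in the order I, D, H, B, G, F, A, E, C, so processing vertices in that order labels each vertex after all of its successors.
I: no outgoing edge → L
D: W (go to I, an L position)
H: W (go to I, an L position)
B: W (go to I, an L position)
G: W (go to I, an L position)
F: W (go to I, an L position)
A: L (options F(W), G(W), B(W) are all W)
E: L (options H(W), D(W) are all W)
C: L (sole option F(W) is W)
The L vertices are A, C, E, I; that is 4 in all.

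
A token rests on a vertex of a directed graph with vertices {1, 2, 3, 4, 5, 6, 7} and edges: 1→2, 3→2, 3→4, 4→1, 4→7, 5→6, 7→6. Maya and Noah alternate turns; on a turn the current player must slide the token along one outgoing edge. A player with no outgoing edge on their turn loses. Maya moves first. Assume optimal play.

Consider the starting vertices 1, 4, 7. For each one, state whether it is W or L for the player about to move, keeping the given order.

Positions with no move are L. A position that does have a move is losing for the player to move precisely when every available move leads to a winning position for the opponent. Fill in the labels:
Every edge goes from a vertex to one that appears earlier in the order 2, 6, 5, 7, 1, 4, 3, so processing vertices in that order labels each vertex after all of its successors.
2: no outgoing edge → L
6: no outgoing edge → L
5: reaches L-position 6 → W
7: reaches L-position 6 → W
1: reaches L-position 2 → W
4: only reaches 1(W), 7(W), all W → L
3: reaches L-position 4 → W

1: W, 4: L, 7: W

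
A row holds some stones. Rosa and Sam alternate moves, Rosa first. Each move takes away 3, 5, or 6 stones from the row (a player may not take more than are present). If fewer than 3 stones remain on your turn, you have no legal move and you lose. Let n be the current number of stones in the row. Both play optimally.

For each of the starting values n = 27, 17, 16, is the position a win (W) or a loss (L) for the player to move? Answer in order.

Positions with no move are L. A position that does have a move is losing for the player to move precisely when every available move leads to a winning position for the opponent. Fill in the labels:
n=0: no move → L
n=1: no move → L
n=2: no move → L
n=3: reaches L-position 0 → W
n=4: reaches L-position 1 → W
n=5: reaches L-position 2 → W
n=6: reaches L-position 1 → W
n=7: reaches L-position 2 → W
n=8: reaches L-position 2 → W
n=9: only reaches 6(W), 4(W), 3(W), all W → L
n=10: only reaches 7(W), 5(W), 4(W), all W → L
n=11: only reaches 8(W), 6(W), 5(W), all W → L
n=12: reaches L-position 9 → W
n=13: reaches L-position 10 → W
n=14: reaches L-position 11 → W
n=15: reaches L-position 10 → W
n=16: reaches L-position 11 → W
n=17: reaches L-position 11 → W
n=18: only reaches 15(W), 13(W), 12(W), all W → L
n=19: only reaches 16(W), 14(W), 13(W), all W → L
n=20: only reaches 17(W), 15(W), 14(W), all W → L
n=21: reaches L-position 18 → W
n=22: reaches L-position 19 → W
n=23: reaches L-position 20 → W
n=24: reaches L-position 19 → W
n=25: reaches L-position 20 → W
n=26: reaches L-position 20 → W
n=27: only reaches 24(W), 22(W), 21(W), all W → L

27: L, 17: W, 16: W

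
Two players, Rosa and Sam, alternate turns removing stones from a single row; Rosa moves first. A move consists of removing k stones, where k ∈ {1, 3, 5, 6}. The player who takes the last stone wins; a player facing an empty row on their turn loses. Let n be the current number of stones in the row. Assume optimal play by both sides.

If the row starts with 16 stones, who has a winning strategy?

Label each position W (a win for the player to move) or L (a loss). A position with no legal move is L; any other position is W exactly when some move reaches an L, and L when every move reaches a W.
n=0: no move → L
n=1: W (go to 0, an L position)
n=2: L (sole option 1(W) is W)
n=3: W (go to 2, an L position)
n=4: L (options 3(W), 1(W) are all W)
n=5: W (go to 4, an L position)
n=6: W (go to 0, an L position)
n=7: W (go to 4, an L position)
n=8: W (go to 2, an L position)
n=9: W (go to 4, an L position)
n=10: W (go to 4, an L position)
n=11: L (options 10(W), 8(W), 6(W), 5(W) are all W)
n=12: W (go to 11, an L position)
n=13: L (options 12(W), 10(W), 8(W), 7(W) are all W)
n=14: W (go to 13, an L position)
n=15: L (options 14(W), 12(W), 10(W), 9(W) are all W)
n=16: W (go to 15, an L position)
The starting position 16 is W: Rosa should remove 1, leaving 15, handing over an L position.

Rosa wins.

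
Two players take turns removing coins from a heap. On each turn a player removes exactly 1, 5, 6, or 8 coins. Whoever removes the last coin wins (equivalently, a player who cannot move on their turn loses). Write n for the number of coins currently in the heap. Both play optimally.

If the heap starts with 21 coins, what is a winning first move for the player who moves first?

Compute win/loss labels from the base case upward. A position with no move is L. Any other position is W if it can reach an L in one move, else L.
n=0: no move → L
n=1: can move to 0, which is L ⇒ W
n=2: the only move is to 1(W), a W ⇒ L
n=3: can move to 2, which is L ⇒ W
n=4: the only move is to 3(W), a W ⇒ L
n=5: can move to 4, which is L ⇒ W
n=6: can move to 0, which is L ⇒ W
n=7: can move to 2, which is L ⇒ W
n=8: can move to 2, which is L ⇒ W
n=9: can move to 4, which is L ⇒ W
n=10: can move to 4, which is L ⇒ W
n=11: moves to 10(W), 6(W), 5(W), 3(W); every one is W ⇒ L
n=12: can move to 11, which is L ⇒ W
n=13: moves to 12(W), 8(W), 7(W), 5(W); every one is W ⇒ L
n=14: can move to 13, which is L ⇒ W
n=15: moves to 14(W), 10(W), 9(W), 7(W); every one is W ⇒ L
n=16: can move to 15, which is L ⇒ W
n=17: can move to 11, which is L ⇒ W
n=18: can move to 13, which is L ⇒ W
n=19: can move to 13, which is L ⇒ W
n=20: can move to 15, which is L ⇒ W
n=21: can move to 15, which is L ⇒ W
From 21, the L positions reachable in one move are: 15, 13. Any move reaching one of these is winning.

Remove 6, leaving 15.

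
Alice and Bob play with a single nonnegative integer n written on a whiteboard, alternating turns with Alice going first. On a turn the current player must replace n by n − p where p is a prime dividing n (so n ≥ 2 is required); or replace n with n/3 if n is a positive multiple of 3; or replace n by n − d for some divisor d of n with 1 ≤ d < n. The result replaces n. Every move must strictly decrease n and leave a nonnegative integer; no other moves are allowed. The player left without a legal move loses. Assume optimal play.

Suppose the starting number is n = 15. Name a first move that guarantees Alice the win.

Positions with no move are L. A position that does have a move is losing for the player to move precisely when every available move leads to a winning position for the opponent. Fill in the labels:
n=0: no move → L
n=1: no move → L
n=2: W (go to 0, an L position)
n=3: W (go to 0, an L position)
n=4: L (options 2(W), 3(W) are all W)
n=5: W (go to 0, an L position)
n=6: W (go to 4, an L position)
n=7: W (go to 0, an L position)
n=8: W (go to 4, an L position)
n=9: L (options 3(W), 6(W), 8(W) are all W)
n=10: W (go to 9, an L position)
n=11: W (go to 0, an L position)
n=12: W (go to 4, an L position)
n=13: W (go to 0, an L position)
n=14: L (options 7(W), 12(W), 13(W) are all W)
n=15: W (go to 14, an L position)
From 15, the L positions reachable in one move are: 14.

Move to 14.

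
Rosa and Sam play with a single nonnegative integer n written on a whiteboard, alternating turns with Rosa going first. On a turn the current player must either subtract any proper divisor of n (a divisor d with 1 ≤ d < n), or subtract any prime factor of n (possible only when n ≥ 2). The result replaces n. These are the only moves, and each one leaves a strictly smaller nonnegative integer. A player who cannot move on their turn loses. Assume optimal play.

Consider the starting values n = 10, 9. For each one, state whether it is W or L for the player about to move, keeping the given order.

10: W, 9: L

Positions with no move are L. A position that does have a move is losing for the player to move precisely when every available move leads to a winning position for the opponent. Fill in the labels:
n=0: no move → L
n=1: no move → L
n=2: W (go to 0, an L position)
n=3: W (go to 0, an L position)
n=4: L (options 2(W), 3(W) are all W)
n=5: W (go to 0, an L position)
n=6: W (go to 4, an L position)
n=7: W (go to 0, an L position)
n=8: W (go to 4, an L position)
n=9: L (options 6(W), 8(W) are all W)
n=10: W (go to 9, an L position)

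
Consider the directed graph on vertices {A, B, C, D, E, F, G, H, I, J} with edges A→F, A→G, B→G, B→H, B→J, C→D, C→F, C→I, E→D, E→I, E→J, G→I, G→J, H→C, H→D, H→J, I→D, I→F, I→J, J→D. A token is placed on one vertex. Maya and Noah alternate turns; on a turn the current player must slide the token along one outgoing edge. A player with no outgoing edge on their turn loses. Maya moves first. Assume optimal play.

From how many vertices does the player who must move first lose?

3

Work bottom-up. With no move the player to move loses. Otherwise the position is W if at least one move leads to an L position for the opponent, and L if every move leads to a W.
Every edge goes from a vertex to one that appears earlier in the order D, F, J, I, E, C, H, G, B, A, so processing vertices in that order labels each vertex after all of its successors.
D: no outgoing edge → L
F: no outgoing edge → L
J: →D(L), so W
I: →F(L), so W
E: →D(L), so W
C: →F(L), so W
H: →D(L), so W
G: →I(W), J(W) — all W, so L
B: →G(L), so W
A: →G(L), so W
The L vertices are D, F, G; that is 3 in all.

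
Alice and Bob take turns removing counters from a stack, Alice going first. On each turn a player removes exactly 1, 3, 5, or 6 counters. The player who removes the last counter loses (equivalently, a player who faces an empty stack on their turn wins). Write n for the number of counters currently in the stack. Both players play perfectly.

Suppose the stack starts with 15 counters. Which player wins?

Build the W/L table. Terminal = W. A non-terminal position is W if it has a move to some L; otherwise it is L.
n=0: no move; the opponent has just taken the last counter and therefore loses → W
n=1: the only move is to 0(W), a W ⇒ L
n=2: can move to 1, which is L ⇒ W
n=3: moves to 2(W), 0(W); every one is W ⇒ L
n=4: can move to 3, which is L ⇒ W
n=5: moves to 4(W), 2(W), 0(W); every one is W ⇒ L
n=6: can move to 5, which is L ⇒ W
n=7: can move to 1, which is L ⇒ W
n=8: can move to 5, which is L ⇒ W
n=9: can move to 3, which is L ⇒ W
n=10: can move to 5, which is L ⇒ W
n=11: can move to 5, which is L ⇒ W
n=12: moves to 11(W), 9(W), 7(W), 6(W); every one is W ⇒ L
n=13: can move to 12, which is L ⇒ W
n=14: moves to 13(W), 11(W), 9(W), 8(W); every one is W ⇒ L
n=15: can move to 14, which is L ⇒ W
The starting position 15 is W: Alice should remove 1, leaving 14, handing over an L position.

Alice wins.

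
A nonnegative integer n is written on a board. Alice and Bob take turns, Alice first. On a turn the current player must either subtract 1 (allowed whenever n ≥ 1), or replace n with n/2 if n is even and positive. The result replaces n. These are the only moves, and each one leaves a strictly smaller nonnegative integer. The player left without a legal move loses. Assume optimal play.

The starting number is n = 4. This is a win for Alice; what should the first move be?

Move to 2.

Label each position W (a win for the player to move) or L (a loss). A position with no legal move is L; any other position is W exactly when some move reaches an L, and L when every move reaches a W.
n=0: no move → L
n=1: →0(L), so W
n=2: →1(W) only, which is W, so L
n=3: →2(L), so W
n=4: →2(L), so W
From 4, the L positions reachable in one move are: 2.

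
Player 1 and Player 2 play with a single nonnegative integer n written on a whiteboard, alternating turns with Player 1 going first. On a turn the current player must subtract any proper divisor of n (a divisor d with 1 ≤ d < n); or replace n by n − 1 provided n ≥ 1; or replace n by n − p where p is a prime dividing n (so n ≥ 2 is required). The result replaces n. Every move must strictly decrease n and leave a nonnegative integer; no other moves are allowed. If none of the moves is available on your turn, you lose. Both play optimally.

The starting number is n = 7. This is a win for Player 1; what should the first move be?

Classify positions by backward induction: terminal positions (no move available) are L. From any other position, the mover wins iff some move reaches an L.
n=0: no move → L
n=1: →0(L), so W
n=2: →0(L), so W
n=3: →0(L), so W
n=4: →2(W), 3(W) — all W, so L
n=5: →0(L), so W
n=6: →4(L), so W
n=7: →0(L), so W
From 7, the L positions reachable in one move are: 0.

Move to 0.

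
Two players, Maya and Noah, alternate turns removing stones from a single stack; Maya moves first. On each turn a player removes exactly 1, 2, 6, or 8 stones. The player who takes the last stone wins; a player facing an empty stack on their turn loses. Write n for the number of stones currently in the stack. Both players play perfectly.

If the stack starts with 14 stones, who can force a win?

Positions with no move are L. A position that does have a move is losing for the player to move precisely when every available move leads to a winning position for the opponent. Fill in the labels:
n=0: no move → L
n=1: reaches L-position 0 → W
n=2: reaches L-position 0 → W
n=3: only reaches 2(W), 1(W), all W → L
n=4: reaches L-position 3 → W
n=5: reaches L-position 3 → W
n=6: reaches L-position 0 → W
n=7: only reaches 6(W), 5(W), 1(W), all W → L
n=8: reaches L-position 7 → W
n=9: reaches L-position 7 → W
n=10: only reaches 9(W), 8(W), 4(W), 2(W), all W → L
n=11: reaches L-position 10 → W
n=12: reaches L-position 10 → W
n=13: reaches L-position 7 → W
n=14: only reaches 13(W), 12(W), 8(W), 6(W), all W → L
The starting position 14 is L: whatever Maya does, the opponent receives a W position.

Noah wins.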